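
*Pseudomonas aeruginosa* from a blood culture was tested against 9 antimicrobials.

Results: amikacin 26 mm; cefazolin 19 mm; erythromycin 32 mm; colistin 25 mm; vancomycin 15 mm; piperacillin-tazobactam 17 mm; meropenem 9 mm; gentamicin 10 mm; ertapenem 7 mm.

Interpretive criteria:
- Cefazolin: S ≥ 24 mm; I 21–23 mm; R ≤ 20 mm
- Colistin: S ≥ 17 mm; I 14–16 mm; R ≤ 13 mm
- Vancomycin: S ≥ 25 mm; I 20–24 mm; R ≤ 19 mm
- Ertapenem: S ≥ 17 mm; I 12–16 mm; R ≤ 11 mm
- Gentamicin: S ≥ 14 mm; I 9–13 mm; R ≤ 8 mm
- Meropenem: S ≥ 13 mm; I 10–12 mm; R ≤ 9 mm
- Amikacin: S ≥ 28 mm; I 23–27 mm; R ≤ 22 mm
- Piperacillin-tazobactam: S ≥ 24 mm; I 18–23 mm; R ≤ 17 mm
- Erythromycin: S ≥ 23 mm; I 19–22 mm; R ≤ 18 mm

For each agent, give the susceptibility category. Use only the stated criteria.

I, R, S, S, R, R, R, I, R

Amikacin 26 mm: in 23–27 mm → I
Cefazolin: 19 mm is ≤ 20 mm — R
Erythromycin: 32 mm is ≥ 23 mm ⇒ susceptible
Colistin 25 mm: ≥ 17 mm — S
Vancomycin (15 mm) ≤ 19 mm ⇒ Resistant
Piperacillin-tazobactam 17 mm: ≤ 17 mm — resistant
Meropenem: 9 mm is ≤ 9 mm — resistant
Gentamicin (10 mm) in 9–13 mm — Intermediate
Ertapenem (7 mm) ≤ 11 mm ⇒ R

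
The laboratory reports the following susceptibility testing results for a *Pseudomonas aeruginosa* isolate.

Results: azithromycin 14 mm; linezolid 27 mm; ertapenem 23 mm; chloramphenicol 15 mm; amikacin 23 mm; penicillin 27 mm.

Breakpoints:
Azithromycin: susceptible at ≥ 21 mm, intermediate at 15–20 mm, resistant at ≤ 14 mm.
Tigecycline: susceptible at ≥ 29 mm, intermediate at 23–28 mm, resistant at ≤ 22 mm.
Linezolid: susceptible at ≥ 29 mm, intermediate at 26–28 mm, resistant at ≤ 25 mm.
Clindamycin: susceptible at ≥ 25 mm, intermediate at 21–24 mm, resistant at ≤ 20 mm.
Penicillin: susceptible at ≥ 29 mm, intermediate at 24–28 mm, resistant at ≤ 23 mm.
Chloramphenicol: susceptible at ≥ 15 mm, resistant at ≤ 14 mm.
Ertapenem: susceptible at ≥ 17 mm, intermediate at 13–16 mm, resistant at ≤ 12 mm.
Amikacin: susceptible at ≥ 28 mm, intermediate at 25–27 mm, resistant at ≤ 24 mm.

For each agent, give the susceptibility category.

R, I, S, S, R, I

Azithromycin: 14 mm is ≤ 14 mm ⇒ R
Linezolid (27 mm) in 26–28 mm ⇒ Intermediate
Ertapenem (23 mm) ≥ 17 mm — Susceptible
Chloramphenicol: 15 mm is ≥ 15 mm ⇒ S
Amikacin 23 mm: ≤ 24 mm — resistant
Penicillin (27 mm) in 24–28 mm → Intermediate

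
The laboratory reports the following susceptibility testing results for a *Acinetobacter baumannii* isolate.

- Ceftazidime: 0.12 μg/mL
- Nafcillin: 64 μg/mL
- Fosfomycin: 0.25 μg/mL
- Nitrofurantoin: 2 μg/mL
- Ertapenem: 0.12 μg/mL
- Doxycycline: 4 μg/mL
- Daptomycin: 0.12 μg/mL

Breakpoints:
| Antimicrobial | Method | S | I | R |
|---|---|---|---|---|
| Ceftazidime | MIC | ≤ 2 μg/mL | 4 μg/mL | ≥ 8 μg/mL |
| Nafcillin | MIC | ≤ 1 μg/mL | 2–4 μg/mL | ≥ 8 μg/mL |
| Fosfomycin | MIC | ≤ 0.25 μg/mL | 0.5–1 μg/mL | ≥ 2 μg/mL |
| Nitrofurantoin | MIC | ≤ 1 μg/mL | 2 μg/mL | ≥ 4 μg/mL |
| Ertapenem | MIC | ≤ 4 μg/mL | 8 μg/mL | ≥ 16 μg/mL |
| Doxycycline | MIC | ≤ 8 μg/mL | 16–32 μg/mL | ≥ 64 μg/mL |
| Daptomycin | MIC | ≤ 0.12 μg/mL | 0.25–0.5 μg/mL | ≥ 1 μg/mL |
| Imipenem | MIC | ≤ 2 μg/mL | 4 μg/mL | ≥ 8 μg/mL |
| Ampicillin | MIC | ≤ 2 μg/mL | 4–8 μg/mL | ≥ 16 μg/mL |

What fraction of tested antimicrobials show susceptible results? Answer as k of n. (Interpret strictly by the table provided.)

5 of 7

Ceftazidime 0.12 μg/mL: ≤ 2 μg/mL ⇒ S
Nafcillin (64 μg/mL) ≥ 8 μg/mL ⇒ resistant
Fosfomycin 0.25 μg/mL: ≤ 0.25 μg/mL ⇒ susceptible
Nitrofurantoin: 2 μg/mL is = 2 μg/mL — I
Ertapenem (0.12 μg/mL) ≤ 4 μg/mL ⇒ S
Doxycycline 4 μg/mL: ≤ 8 μg/mL ⇒ Susceptible
Daptomycin 0.12 μg/mL: ≤ 0.12 μg/mL — S
Susceptible: 5/7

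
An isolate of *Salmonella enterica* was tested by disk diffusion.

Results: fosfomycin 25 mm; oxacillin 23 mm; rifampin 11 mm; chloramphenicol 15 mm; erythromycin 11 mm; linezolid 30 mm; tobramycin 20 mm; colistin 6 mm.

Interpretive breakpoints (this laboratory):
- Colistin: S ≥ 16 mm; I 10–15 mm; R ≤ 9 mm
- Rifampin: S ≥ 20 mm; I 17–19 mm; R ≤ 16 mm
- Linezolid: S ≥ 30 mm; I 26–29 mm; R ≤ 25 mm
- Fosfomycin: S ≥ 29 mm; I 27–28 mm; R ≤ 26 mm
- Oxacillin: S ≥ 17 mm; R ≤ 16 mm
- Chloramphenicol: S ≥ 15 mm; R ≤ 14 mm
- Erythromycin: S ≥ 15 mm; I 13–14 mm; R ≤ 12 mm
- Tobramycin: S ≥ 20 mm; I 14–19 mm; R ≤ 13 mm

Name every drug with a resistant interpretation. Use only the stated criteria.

fosfomycin, rifampin, erythromycin, colistin

Fosfomycin 25 mm: ≤ 26 mm → resistant
Oxacillin (23 mm) ≥ 17 mm — S
Rifampin (11 mm) ≤ 16 mm — R
Chloramphenicol 15 mm: ≥ 15 mm — S
Erythromycin: 11 mm is ≤ 12 mm → Resistant
Linezolid (30 mm) ≥ 30 mm ⇒ susceptible
Tobramycin: 20 mm is ≥ 20 mm → susceptible
Colistin 6 mm: ≤ 9 mm ⇒ Resistant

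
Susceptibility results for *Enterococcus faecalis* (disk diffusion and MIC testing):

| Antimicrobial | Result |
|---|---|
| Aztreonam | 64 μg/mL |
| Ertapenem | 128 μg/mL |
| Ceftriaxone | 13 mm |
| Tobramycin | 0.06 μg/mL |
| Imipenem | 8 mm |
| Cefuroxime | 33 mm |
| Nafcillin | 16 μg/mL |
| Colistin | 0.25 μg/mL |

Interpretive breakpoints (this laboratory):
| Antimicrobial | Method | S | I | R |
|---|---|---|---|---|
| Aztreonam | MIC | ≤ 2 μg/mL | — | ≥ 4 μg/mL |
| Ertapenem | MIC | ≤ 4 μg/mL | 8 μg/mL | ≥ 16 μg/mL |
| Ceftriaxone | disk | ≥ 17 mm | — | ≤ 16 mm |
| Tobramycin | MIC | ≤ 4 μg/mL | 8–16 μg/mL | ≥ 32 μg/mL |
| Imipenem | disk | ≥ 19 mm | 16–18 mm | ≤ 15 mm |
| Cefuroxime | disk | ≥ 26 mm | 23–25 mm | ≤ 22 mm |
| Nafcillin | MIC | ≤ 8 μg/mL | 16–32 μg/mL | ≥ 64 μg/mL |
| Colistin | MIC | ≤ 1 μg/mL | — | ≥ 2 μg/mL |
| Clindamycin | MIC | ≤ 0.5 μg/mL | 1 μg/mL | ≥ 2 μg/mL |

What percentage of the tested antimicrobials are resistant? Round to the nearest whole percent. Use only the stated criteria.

50%

Aztreonam 64 μg/mL: ≥ 4 μg/mL → R
Ertapenem (128 μg/mL) ≥ 16 μg/mL → Resistant
Ceftriaxone: 13 mm is ≤ 16 mm ⇒ R
Tobramycin 0.06 μg/mL: ≤ 4 μg/mL — S
Imipenem (8 mm) ≤ 15 mm — resistant
Cefuroxime (33 mm) ≥ 26 mm — Susceptible
Nafcillin: 16 μg/mL is in 16–32 μg/mL — I
Colistin: 0.25 μg/mL is ≤ 1 μg/mL — S
Resistant: 4/8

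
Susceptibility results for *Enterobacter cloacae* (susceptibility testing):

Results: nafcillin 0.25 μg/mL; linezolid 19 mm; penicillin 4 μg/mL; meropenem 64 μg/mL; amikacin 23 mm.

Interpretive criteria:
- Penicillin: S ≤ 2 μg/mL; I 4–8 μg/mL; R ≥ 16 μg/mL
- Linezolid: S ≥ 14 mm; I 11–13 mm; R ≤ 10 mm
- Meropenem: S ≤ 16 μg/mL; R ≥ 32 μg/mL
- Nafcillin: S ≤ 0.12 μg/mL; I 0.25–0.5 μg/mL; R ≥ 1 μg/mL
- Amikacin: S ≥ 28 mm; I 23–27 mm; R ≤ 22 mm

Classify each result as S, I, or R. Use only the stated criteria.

Nafcillin 0.25 μg/mL: in 0.25–0.5 μg/mL → Intermediate
Linezolid (19 mm) ≥ 14 mm ⇒ Susceptible
Penicillin 4 μg/mL: in 4–8 μg/mL — I
Meropenem: 64 μg/mL is ≥ 32 μg/mL ⇒ R
Amikacin 23 mm: in 23–27 mm → Intermediate

I, S, I, R, I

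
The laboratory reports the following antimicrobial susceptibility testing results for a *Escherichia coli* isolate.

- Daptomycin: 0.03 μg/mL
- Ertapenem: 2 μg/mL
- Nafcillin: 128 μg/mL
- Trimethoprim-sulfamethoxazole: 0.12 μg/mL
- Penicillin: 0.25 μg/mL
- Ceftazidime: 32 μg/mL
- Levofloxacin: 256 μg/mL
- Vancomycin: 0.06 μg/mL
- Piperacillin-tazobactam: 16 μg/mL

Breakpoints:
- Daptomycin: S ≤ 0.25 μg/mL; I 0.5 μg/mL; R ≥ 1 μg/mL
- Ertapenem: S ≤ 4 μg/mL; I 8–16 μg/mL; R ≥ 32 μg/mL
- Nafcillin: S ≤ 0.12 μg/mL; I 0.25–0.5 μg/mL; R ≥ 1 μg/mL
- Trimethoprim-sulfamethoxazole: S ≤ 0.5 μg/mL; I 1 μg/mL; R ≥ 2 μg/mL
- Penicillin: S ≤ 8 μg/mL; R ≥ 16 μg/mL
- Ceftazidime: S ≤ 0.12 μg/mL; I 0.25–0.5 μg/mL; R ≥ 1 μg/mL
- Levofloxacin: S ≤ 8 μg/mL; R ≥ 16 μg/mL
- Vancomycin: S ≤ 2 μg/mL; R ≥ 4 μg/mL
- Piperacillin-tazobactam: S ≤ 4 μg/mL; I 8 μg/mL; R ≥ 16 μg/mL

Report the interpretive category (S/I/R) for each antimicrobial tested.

Daptomycin (0.03 μg/mL) ≤ 0.25 μg/mL → S
Ertapenem: 2 μg/mL is ≤ 4 μg/mL — Susceptible
Nafcillin (128 μg/mL) ≥ 1 μg/mL → resistant
Trimethoprim-sulfamethoxazole (0.12 μg/mL) ≤ 0.5 μg/mL ⇒ Susceptible
Penicillin (0.25 μg/mL) ≤ 8 μg/mL — susceptible
Ceftazidime: 32 μg/mL is ≥ 1 μg/mL — resistant
Levofloxacin 256 μg/mL: ≥ 16 μg/mL — Resistant
Vancomycin 0.06 μg/mL: ≤ 2 μg/mL → S
Piperacillin-tazobactam 16 μg/mL: ≥ 16 μg/mL → resistant

S, S, R, S, S, R, R, S, R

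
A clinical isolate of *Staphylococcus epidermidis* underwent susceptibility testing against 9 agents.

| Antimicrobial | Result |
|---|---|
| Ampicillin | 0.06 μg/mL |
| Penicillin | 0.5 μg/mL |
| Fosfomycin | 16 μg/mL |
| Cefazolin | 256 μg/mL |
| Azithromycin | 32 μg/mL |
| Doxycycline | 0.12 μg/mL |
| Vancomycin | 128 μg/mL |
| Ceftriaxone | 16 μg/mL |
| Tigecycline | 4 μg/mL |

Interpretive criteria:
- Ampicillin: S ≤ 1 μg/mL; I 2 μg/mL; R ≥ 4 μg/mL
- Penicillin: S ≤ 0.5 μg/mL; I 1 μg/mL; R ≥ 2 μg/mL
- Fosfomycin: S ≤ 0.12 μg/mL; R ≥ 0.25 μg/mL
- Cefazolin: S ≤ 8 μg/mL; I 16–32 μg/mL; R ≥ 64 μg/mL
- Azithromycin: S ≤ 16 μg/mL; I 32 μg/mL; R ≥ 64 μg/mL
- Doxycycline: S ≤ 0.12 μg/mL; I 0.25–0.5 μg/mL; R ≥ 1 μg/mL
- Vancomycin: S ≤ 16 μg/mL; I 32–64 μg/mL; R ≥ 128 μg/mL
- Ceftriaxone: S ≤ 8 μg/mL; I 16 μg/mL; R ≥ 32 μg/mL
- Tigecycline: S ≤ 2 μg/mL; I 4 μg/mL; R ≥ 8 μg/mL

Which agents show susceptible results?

Ampicillin (0.06 μg/mL) ≤ 1 μg/mL — susceptible
Penicillin (0.5 μg/mL) ≤ 0.5 μg/mL → Susceptible
Fosfomycin 16 μg/mL: ≥ 0.25 μg/mL ⇒ resistant
Cefazolin: 256 μg/mL is ≥ 64 μg/mL → Resistant
Azithromycin (32 μg/mL) = 32 μg/mL → I
Doxycycline (0.12 μg/mL) ≤ 0.12 μg/mL — susceptible
Vancomycin (128 μg/mL) ≥ 128 μg/mL → R
Ceftriaxone 16 μg/mL: = 16 μg/mL ⇒ intermediate
Tigecycline 4 μg/mL: = 4 μg/mL ⇒ I

ampicillin, penicillin, doxycycline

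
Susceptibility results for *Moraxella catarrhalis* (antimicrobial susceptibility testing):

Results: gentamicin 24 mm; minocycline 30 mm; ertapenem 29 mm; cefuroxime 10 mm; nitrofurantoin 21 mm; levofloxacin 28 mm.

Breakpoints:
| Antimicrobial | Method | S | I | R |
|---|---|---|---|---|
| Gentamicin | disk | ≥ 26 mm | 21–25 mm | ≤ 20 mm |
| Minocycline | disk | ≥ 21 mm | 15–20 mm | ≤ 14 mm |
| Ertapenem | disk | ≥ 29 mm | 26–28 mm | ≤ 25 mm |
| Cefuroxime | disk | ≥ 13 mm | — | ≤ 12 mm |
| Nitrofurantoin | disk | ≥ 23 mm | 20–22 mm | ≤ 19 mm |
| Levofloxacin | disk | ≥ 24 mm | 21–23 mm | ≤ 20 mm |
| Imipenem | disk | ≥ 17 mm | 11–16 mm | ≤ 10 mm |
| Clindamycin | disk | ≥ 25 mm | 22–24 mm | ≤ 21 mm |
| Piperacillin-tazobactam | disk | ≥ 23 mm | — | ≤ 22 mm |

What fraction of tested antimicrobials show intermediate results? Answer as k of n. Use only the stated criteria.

2 of 6

Gentamicin: 24 mm is in 21–25 mm ⇒ I
Minocycline (30 mm) ≥ 21 mm — susceptible
Ertapenem: 29 mm is ≥ 29 mm — Susceptible
Cefuroxime 10 mm: ≤ 12 mm ⇒ resistant
Nitrofurantoin 21 mm: in 20–22 mm → intermediate
Levofloxacin (28 mm) ≥ 24 mm — Susceptible
Intermediate: 2/6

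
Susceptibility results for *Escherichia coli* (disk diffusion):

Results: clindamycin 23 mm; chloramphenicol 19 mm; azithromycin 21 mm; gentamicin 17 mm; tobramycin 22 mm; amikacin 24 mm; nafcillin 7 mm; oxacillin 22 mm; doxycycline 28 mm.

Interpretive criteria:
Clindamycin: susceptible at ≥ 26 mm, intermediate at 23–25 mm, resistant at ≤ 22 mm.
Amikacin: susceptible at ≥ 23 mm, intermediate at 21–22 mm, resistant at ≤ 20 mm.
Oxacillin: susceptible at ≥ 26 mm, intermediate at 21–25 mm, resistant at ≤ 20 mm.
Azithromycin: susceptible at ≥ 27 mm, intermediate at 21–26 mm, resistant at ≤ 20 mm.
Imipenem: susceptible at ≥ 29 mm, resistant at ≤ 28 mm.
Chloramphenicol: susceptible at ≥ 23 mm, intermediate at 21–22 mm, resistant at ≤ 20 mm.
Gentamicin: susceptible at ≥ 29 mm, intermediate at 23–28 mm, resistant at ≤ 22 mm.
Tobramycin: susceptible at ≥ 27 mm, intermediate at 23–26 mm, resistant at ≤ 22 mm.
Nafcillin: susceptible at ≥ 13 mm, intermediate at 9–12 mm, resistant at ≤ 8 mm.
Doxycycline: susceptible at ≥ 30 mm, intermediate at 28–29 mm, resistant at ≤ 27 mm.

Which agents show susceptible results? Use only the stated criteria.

amikacin

Clindamycin (23 mm) in 23–25 mm ⇒ intermediate
Chloramphenicol 19 mm: ≤ 20 mm → resistant
Azithromycin 21 mm: in 21–26 mm → I
Gentamicin: 17 mm is ≤ 22 mm — Resistant
Tobramycin: 22 mm is ≤ 22 mm → Resistant
Amikacin (24 mm) ≥ 23 mm → Susceptible
Nafcillin 7 mm: ≤ 8 mm — R
Oxacillin 22 mm: in 21–25 mm ⇒ I
Doxycycline (28 mm) in 28–29 mm ⇒ I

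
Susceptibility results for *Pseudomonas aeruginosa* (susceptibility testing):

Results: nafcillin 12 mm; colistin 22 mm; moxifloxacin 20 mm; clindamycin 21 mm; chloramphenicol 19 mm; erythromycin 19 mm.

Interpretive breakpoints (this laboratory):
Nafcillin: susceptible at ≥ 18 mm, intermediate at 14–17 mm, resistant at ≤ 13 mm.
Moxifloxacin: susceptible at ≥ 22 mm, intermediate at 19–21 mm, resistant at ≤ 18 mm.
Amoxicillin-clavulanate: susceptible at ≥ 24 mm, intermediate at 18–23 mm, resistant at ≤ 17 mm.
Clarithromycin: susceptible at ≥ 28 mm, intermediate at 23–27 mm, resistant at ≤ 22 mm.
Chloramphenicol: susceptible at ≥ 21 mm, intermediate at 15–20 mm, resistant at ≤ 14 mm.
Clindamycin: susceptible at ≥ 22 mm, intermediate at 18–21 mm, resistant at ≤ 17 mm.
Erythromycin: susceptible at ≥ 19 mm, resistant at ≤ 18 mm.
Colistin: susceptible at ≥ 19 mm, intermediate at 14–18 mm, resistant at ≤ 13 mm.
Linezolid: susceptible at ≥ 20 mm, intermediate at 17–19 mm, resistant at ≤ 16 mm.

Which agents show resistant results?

Nafcillin 12 mm: ≤ 13 mm ⇒ Resistant
Colistin: 22 mm is ≥ 19 mm — susceptible
Moxifloxacin: 20 mm is in 19–21 mm → I
Clindamycin: 21 mm is in 18–21 mm → I
Chloramphenicol 19 mm: in 15–20 mm → intermediate
Erythromycin 19 mm: ≥ 19 mm — Susceptible

nafcillin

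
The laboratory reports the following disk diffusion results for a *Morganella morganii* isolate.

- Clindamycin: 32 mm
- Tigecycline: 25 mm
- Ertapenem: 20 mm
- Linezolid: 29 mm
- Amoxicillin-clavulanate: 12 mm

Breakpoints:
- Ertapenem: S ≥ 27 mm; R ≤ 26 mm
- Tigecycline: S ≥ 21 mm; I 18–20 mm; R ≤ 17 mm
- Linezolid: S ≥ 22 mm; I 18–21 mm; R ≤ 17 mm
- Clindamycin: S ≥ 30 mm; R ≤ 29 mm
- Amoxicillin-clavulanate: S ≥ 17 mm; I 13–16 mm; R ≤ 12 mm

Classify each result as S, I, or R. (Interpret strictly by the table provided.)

Clindamycin (32 mm) ≥ 30 mm ⇒ susceptible
Tigecycline (25 mm) ≥ 21 mm → susceptible
Ertapenem: 20 mm is ≤ 26 mm → resistant
Linezolid (29 mm) ≥ 22 mm — S
Amoxicillin-clavulanate 12 mm: ≤ 12 mm — Resistant

S, S, R, S, R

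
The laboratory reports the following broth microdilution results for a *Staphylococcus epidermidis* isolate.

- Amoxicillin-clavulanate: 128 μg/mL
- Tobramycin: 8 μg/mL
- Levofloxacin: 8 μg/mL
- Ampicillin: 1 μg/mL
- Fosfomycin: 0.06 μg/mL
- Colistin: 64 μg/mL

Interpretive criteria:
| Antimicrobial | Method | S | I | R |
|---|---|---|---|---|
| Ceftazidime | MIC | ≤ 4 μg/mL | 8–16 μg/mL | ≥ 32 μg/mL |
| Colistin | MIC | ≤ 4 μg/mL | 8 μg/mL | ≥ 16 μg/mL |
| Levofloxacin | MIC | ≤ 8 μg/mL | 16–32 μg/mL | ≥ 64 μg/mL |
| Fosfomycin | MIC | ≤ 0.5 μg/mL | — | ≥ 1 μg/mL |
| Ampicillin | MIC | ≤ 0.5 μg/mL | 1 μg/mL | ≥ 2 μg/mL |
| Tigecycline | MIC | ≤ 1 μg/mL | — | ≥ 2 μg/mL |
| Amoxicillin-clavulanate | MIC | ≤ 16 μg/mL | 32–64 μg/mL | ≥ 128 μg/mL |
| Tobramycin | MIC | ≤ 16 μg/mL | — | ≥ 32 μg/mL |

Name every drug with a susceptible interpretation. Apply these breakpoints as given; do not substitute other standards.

tobramycin, levofloxacin, fosfomycin

Amoxicillin-clavulanate: 128 μg/mL is ≥ 128 μg/mL → R
Tobramycin (8 μg/mL) ≤ 16 μg/mL ⇒ Susceptible
Levofloxacin (8 μg/mL) ≤ 8 μg/mL — susceptible
Ampicillin 1 μg/mL: = 1 μg/mL — I
Fosfomycin: 0.06 μg/mL is ≤ 0.5 μg/mL ⇒ S
Colistin: 64 μg/mL is ≥ 16 μg/mL — Resistant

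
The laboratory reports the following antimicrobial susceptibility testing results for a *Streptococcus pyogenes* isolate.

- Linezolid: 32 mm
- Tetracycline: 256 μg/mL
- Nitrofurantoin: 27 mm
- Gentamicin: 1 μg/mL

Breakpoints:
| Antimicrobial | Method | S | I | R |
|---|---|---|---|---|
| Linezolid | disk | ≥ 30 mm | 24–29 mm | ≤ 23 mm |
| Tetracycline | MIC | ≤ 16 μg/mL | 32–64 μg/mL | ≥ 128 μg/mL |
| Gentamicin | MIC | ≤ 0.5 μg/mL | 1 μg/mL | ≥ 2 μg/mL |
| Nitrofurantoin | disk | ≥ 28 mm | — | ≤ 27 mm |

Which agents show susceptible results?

Linezolid 32 mm: ≥ 30 mm — susceptible
Tetracycline (256 μg/mL) ≥ 128 μg/mL — R
Nitrofurantoin (27 mm) ≤ 27 mm — R
Gentamicin 1 μg/mL: = 1 μg/mL → intermediate

linezolid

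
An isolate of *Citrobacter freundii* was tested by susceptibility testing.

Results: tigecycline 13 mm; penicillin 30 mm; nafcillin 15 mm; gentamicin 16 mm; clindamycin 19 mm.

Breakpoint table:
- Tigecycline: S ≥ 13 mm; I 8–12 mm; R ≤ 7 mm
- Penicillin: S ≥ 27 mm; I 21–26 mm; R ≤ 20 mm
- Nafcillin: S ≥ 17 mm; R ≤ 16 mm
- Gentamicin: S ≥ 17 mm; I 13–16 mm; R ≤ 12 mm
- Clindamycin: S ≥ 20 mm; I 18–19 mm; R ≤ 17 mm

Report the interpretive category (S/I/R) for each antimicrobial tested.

Tigecycline: 13 mm is ≥ 13 mm → Susceptible
Penicillin 30 mm: ≥ 27 mm — S
Nafcillin: 15 mm is ≤ 16 mm ⇒ resistant
Gentamicin (16 mm) in 13–16 mm ⇒ intermediate
Clindamycin: 19 mm is in 18–19 mm → intermediate

S, S, R, I, I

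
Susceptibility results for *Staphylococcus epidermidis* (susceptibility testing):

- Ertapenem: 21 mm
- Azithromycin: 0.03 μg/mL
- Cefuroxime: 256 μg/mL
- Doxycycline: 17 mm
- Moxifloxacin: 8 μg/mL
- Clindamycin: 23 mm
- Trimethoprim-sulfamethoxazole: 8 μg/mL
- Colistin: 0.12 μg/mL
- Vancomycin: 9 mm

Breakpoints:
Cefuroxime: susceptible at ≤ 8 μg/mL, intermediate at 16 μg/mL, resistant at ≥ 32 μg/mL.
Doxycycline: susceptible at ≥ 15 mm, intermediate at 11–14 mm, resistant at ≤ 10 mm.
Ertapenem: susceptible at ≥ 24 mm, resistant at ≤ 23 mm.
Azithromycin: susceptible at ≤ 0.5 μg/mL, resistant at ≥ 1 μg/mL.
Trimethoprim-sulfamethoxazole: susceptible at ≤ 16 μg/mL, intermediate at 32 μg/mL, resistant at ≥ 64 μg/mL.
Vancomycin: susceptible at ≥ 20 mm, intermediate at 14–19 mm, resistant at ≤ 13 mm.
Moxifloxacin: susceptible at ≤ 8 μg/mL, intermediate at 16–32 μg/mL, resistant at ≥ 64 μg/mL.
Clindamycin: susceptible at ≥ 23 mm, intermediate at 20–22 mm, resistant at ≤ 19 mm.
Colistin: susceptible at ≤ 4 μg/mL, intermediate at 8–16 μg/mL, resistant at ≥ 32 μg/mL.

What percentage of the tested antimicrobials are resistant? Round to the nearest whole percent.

Ertapenem: 21 mm is ≤ 23 mm ⇒ Resistant
Azithromycin (0.03 μg/mL) ≤ 0.5 μg/mL ⇒ Susceptible
Cefuroxime: 256 μg/mL is ≥ 32 μg/mL — resistant
Doxycycline: 17 mm is ≥ 15 mm — Susceptible
Moxifloxacin (8 μg/mL) ≤ 8 μg/mL ⇒ susceptible
Clindamycin (23 mm) ≥ 23 mm ⇒ susceptible
Trimethoprim-sulfamethoxazole 8 μg/mL: ≤ 16 μg/mL ⇒ susceptible
Colistin 0.12 μg/mL: ≤ 4 μg/mL ⇒ Susceptible
Vancomycin 9 mm: ≤ 13 mm ⇒ Resistant
Resistant: 3/9

33%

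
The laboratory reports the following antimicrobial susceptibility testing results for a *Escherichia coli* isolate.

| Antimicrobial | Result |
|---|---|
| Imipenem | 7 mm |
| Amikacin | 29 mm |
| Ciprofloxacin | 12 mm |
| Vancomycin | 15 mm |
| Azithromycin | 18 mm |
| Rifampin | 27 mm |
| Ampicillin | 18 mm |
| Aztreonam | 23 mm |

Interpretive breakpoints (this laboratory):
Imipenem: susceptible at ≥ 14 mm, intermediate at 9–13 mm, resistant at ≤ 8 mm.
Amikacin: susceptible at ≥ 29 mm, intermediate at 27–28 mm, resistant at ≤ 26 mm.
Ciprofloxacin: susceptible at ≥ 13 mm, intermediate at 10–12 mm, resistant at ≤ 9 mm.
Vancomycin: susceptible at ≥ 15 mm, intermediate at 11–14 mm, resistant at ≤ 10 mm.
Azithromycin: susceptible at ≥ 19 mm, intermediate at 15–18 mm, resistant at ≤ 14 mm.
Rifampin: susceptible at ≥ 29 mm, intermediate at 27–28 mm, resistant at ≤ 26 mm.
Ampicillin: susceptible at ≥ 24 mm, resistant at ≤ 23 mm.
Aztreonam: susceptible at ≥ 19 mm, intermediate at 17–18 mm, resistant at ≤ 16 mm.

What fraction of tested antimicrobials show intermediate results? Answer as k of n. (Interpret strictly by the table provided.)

Imipenem: 7 mm is ≤ 8 mm — Resistant
Amikacin 29 mm: ≥ 29 mm ⇒ S
Ciprofloxacin 12 mm: in 10–12 mm — intermediate
Vancomycin (15 mm) ≥ 15 mm — susceptible
Azithromycin: 18 mm is in 15–18 mm — I
Rifampin (27 mm) in 27–28 mm → I
Ampicillin: 18 mm is ≤ 23 mm — Resistant
Aztreonam 23 mm: ≥ 19 mm → S
Intermediate: 3/8

3 of 8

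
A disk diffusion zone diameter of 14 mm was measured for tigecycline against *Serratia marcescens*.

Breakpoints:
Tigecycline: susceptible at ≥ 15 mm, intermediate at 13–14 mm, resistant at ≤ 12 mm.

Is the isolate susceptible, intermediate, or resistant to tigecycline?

I

Tigecycline (14 mm) in 13–14 mm — intermediate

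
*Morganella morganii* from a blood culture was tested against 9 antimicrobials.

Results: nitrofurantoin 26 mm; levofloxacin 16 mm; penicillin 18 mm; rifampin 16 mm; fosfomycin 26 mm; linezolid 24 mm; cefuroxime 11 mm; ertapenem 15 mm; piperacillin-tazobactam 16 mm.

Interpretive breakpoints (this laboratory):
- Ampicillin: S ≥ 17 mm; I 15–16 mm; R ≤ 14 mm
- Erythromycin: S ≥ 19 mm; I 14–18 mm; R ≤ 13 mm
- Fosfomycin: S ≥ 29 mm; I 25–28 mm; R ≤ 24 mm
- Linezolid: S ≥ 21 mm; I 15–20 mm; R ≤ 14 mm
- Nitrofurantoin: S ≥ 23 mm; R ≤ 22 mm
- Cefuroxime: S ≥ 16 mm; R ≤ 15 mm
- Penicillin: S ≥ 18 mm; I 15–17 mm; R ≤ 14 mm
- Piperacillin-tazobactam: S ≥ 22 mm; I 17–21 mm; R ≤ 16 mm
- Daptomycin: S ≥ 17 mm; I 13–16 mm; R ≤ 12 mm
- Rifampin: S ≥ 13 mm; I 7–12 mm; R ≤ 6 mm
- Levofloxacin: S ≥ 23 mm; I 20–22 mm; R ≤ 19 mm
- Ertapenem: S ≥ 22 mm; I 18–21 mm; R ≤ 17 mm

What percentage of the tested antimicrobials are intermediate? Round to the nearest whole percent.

Nitrofurantoin: 26 mm is ≥ 23 mm → Susceptible
Levofloxacin 16 mm: ≤ 19 mm → resistant
Penicillin: 18 mm is ≥ 18 mm → susceptible
Rifampin (16 mm) ≥ 13 mm — S
Fosfomycin 26 mm: in 25–28 mm ⇒ I
Linezolid (24 mm) ≥ 21 mm ⇒ susceptible
Cefuroxime: 11 mm is ≤ 15 mm — resistant
Ertapenem: 15 mm is ≤ 17 mm — resistant
Piperacillin-tazobactam 16 mm: ≤ 16 mm — resistant
Intermediate: 1/9

11%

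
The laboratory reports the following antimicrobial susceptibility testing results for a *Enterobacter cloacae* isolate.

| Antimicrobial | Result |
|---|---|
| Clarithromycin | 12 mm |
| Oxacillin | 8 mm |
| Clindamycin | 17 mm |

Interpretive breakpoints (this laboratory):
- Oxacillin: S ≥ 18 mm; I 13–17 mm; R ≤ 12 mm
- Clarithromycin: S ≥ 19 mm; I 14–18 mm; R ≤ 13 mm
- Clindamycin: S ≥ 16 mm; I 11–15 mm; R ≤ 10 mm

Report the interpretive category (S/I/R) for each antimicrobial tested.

R, R, S

Clarithromycin: 12 mm is ≤ 13 mm — Resistant
Oxacillin (8 mm) ≤ 12 mm → resistant
Clindamycin 17 mm: ≥ 16 mm — susceptible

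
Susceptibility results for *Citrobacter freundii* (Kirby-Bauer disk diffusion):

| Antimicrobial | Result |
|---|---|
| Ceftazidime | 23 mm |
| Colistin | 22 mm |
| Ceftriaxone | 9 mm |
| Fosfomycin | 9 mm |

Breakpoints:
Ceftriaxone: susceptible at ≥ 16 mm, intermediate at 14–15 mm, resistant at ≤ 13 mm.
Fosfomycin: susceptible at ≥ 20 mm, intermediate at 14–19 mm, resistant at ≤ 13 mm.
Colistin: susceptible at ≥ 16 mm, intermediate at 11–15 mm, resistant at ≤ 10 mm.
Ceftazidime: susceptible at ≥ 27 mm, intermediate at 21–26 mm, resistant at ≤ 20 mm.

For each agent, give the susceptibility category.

I, S, R, R

Ceftazidime: 23 mm is in 21–26 mm → intermediate
Colistin 22 mm: ≥ 16 mm ⇒ Susceptible
Ceftriaxone (9 mm) ≤ 13 mm → Resistant
Fosfomycin: 9 mm is ≤ 13 mm — R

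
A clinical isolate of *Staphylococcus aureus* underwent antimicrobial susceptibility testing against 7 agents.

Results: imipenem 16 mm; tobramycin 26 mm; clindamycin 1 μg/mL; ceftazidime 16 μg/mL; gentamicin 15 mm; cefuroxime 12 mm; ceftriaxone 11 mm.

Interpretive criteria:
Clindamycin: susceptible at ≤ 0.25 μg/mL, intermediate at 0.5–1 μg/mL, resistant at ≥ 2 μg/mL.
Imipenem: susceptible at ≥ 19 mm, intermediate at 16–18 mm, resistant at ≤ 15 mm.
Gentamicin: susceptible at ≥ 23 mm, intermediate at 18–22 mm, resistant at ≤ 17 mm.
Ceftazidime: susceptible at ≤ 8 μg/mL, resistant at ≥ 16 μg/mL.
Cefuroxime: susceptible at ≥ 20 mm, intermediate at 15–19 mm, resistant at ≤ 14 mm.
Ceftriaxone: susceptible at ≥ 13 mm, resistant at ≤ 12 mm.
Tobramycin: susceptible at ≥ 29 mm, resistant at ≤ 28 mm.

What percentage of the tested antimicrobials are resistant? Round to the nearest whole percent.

Imipenem: 16 mm is in 16–18 mm — intermediate
Tobramycin (26 mm) ≤ 28 mm — resistant
Clindamycin (1 μg/mL) in 0.5–1 μg/mL — intermediate
Ceftazidime 16 μg/mL: ≥ 16 μg/mL ⇒ Resistant
Gentamicin: 15 mm is ≤ 17 mm → Resistant
Cefuroxime 12 mm: ≤ 14 mm — R
Ceftriaxone 11 mm: ≤ 12 mm → Resistant
Resistant: 5/7

71%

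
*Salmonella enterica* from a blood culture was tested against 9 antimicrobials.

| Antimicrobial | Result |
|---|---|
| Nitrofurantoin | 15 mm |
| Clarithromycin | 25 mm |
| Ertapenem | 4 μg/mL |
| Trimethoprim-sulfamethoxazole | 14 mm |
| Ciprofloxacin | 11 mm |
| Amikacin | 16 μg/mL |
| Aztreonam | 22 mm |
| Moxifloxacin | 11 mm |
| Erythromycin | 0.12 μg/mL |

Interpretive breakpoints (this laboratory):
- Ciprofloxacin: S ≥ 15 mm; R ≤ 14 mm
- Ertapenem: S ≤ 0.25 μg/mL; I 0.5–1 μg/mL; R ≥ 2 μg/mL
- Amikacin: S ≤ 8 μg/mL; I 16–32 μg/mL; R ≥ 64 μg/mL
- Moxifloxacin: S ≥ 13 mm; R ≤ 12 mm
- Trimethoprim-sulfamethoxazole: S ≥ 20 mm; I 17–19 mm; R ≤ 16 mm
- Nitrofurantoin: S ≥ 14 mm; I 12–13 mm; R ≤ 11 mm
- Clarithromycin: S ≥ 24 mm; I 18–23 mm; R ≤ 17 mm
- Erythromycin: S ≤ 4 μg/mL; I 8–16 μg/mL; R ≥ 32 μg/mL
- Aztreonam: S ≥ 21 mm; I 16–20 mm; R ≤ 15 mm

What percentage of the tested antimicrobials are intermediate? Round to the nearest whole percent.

11%

Nitrofurantoin: 15 mm is ≥ 14 mm → S
Clarithromycin 25 mm: ≥ 24 mm — susceptible
Ertapenem 4 μg/mL: ≥ 2 μg/mL ⇒ Resistant
Trimethoprim-sulfamethoxazole: 14 mm is ≤ 16 mm ⇒ Resistant
Ciprofloxacin: 11 mm is ≤ 14 mm — R
Amikacin: 16 μg/mL is in 16–32 μg/mL ⇒ Intermediate
Aztreonam (22 mm) ≥ 21 mm → susceptible
Moxifloxacin: 11 mm is ≤ 12 mm — Resistant
Erythromycin 0.12 μg/mL: ≤ 4 μg/mL — Susceptible
Intermediate: 1/9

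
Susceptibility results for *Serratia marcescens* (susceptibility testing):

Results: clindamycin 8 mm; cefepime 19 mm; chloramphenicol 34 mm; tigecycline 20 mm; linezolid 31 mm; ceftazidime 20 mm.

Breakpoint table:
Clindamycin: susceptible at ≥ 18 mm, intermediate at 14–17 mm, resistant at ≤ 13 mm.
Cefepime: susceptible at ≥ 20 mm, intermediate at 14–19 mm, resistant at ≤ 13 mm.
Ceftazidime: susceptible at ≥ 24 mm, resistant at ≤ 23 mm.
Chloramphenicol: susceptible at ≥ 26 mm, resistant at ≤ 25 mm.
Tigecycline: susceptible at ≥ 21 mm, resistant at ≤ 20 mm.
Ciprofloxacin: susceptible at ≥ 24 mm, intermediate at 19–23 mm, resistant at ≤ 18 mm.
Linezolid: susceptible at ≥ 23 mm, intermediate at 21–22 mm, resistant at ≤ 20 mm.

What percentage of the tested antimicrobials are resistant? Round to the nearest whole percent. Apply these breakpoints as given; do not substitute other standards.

50%

Clindamycin: 8 mm is ≤ 13 mm ⇒ R
Cefepime: 19 mm is in 14–19 mm — intermediate
Chloramphenicol (34 mm) ≥ 26 mm ⇒ Susceptible
Tigecycline (20 mm) ≤ 20 mm → R
Linezolid (31 mm) ≥ 23 mm → S
Ceftazidime: 20 mm is ≤ 23 mm ⇒ Resistant
Resistant: 3/6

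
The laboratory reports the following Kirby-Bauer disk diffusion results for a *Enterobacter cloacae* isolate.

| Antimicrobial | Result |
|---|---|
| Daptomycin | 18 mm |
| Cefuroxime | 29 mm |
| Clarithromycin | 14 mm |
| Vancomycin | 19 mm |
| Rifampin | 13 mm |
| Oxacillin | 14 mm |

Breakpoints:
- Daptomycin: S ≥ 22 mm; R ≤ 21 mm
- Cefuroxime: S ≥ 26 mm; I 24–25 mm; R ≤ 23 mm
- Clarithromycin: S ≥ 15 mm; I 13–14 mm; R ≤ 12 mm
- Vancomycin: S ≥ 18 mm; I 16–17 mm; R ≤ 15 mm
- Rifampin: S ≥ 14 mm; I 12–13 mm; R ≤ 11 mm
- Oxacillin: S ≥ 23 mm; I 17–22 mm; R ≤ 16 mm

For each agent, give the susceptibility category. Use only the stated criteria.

Daptomycin 18 mm: ≤ 21 mm — Resistant
Cefuroxime (29 mm) ≥ 26 mm ⇒ susceptible
Clarithromycin (14 mm) in 13–14 mm — I
Vancomycin (19 mm) ≥ 18 mm → susceptible
Rifampin (13 mm) in 12–13 mm → I
Oxacillin (14 mm) ≤ 16 mm ⇒ R

R, S, I, S, I, R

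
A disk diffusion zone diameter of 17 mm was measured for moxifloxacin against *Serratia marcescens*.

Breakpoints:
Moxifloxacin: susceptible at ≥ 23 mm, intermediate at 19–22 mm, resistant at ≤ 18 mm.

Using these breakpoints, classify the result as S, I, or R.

Resistant

Moxifloxacin: 17 mm is ≤ 18 mm → Resistant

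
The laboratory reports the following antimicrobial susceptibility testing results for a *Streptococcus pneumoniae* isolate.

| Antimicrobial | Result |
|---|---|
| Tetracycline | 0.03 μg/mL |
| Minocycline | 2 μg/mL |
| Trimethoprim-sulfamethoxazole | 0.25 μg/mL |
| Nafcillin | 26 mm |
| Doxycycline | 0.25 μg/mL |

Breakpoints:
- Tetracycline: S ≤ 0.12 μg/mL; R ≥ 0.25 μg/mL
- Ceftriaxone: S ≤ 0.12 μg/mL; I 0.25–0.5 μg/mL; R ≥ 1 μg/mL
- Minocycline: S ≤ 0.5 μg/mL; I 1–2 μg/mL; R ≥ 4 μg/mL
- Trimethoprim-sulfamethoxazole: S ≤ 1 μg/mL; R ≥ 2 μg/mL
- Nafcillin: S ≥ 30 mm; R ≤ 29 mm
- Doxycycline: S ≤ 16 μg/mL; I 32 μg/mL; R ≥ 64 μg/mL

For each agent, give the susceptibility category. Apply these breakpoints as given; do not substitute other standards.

Tetracycline: 0.03 μg/mL is ≤ 0.12 μg/mL → susceptible
Minocycline 2 μg/mL: in 1–2 μg/mL — I
Trimethoprim-sulfamethoxazole (0.25 μg/mL) ≤ 1 μg/mL ⇒ S
Nafcillin: 26 mm is ≤ 29 mm ⇒ Resistant
Doxycycline (0.25 μg/mL) ≤ 16 μg/mL ⇒ susceptible

S, I, S, R, S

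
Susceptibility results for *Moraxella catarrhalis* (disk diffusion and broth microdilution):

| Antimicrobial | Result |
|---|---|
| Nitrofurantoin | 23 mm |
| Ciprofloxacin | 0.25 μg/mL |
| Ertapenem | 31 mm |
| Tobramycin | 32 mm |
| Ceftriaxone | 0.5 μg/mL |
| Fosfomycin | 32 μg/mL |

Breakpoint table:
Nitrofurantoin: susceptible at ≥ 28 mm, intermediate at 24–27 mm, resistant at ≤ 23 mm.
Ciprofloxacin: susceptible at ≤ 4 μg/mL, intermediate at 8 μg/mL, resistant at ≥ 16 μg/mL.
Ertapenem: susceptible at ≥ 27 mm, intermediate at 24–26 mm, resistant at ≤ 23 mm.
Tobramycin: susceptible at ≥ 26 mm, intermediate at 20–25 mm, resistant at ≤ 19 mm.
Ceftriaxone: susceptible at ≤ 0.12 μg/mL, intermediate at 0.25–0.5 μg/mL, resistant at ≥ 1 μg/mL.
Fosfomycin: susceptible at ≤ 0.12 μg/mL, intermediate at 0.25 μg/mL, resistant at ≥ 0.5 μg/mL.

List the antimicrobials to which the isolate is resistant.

nitrofurantoin, fosfomycin

Nitrofurantoin: 23 mm is ≤ 23 mm ⇒ resistant
Ciprofloxacin: 0.25 μg/mL is ≤ 4 μg/mL — Susceptible
Ertapenem (31 mm) ≥ 27 mm → susceptible
Tobramycin 32 mm: ≥ 26 mm — susceptible
Ceftriaxone (0.5 μg/mL) in 0.25–0.5 μg/mL → intermediate
Fosfomycin 32 μg/mL: ≥ 0.5 μg/mL → R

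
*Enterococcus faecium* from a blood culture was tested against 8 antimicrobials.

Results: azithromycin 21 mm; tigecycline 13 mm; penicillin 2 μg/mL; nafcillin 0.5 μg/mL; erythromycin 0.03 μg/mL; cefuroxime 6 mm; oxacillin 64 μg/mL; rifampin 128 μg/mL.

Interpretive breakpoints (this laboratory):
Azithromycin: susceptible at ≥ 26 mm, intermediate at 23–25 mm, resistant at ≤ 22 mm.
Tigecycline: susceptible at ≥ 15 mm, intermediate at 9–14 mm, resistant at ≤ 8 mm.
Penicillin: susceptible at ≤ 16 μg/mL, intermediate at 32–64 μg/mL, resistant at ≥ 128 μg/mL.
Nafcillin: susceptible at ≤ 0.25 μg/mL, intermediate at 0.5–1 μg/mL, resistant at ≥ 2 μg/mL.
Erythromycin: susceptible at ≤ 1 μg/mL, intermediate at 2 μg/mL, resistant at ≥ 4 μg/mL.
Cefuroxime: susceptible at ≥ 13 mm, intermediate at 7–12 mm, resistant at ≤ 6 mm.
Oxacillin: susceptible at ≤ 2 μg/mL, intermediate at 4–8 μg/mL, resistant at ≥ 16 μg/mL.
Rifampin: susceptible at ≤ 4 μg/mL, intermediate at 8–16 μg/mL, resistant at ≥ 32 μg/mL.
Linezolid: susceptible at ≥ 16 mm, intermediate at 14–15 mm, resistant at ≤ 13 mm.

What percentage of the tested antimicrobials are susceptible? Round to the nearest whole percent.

25%

Azithromycin (21 mm) ≤ 22 mm — R
Tigecycline: 13 mm is in 9–14 mm — intermediate
Penicillin 2 μg/mL: ≤ 16 μg/mL — susceptible
Nafcillin 0.5 μg/mL: in 0.5–1 μg/mL ⇒ Intermediate
Erythromycin 0.03 μg/mL: ≤ 1 μg/mL — susceptible
Cefuroxime: 6 mm is ≤ 6 mm → resistant
Oxacillin (64 μg/mL) ≥ 16 μg/mL ⇒ R
Rifampin (128 μg/mL) ≥ 32 μg/mL ⇒ resistant
Susceptible: 2/8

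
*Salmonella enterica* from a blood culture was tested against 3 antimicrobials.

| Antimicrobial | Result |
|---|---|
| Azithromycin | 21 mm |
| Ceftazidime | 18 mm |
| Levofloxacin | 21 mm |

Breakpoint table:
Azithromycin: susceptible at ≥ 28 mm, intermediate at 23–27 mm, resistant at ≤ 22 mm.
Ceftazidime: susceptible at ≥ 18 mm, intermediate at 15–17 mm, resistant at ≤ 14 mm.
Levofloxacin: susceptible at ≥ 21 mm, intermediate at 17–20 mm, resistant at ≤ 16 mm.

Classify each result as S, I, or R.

Azithromycin (21 mm) ≤ 22 mm → Resistant
Ceftazidime: 18 mm is ≥ 18 mm ⇒ S
Levofloxacin 21 mm: ≥ 21 mm → S

R, S, S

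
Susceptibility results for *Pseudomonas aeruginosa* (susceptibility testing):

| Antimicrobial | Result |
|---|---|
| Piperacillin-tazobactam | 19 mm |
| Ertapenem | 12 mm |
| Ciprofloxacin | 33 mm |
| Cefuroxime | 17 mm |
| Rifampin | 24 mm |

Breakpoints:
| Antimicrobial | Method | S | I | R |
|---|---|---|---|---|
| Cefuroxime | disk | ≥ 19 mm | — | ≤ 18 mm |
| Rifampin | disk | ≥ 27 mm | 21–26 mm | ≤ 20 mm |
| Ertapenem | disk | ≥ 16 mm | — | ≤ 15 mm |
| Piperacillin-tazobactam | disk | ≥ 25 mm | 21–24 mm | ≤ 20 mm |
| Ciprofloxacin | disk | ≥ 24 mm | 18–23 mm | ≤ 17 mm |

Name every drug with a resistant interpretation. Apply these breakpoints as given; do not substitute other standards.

Piperacillin-tazobactam 19 mm: ≤ 20 mm ⇒ R
Ertapenem (12 mm) ≤ 15 mm → R
Ciprofloxacin: 33 mm is ≥ 24 mm → Susceptible
Cefuroxime (17 mm) ≤ 18 mm — R
Rifampin (24 mm) in 21–26 mm ⇒ I

piperacillin-tazobactam, ertapenem, cefuroxime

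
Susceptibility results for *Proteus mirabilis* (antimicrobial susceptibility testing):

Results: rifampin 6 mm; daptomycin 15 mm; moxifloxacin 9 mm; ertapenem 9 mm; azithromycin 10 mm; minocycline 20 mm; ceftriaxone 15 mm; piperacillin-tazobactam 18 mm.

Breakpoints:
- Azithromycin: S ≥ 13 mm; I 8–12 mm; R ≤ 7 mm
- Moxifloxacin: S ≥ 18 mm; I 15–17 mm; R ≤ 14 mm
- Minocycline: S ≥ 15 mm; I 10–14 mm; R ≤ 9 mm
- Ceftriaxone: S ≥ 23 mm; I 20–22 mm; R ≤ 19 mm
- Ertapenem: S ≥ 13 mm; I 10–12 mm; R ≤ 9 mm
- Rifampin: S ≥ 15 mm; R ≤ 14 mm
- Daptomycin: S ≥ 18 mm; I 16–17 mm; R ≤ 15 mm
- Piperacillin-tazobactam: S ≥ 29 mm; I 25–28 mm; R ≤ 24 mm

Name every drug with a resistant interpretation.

Rifampin 6 mm: ≤ 14 mm — R
Daptomycin 15 mm: ≤ 15 mm ⇒ R
Moxifloxacin (9 mm) ≤ 14 mm — Resistant
Ertapenem 9 mm: ≤ 9 mm ⇒ resistant
Azithromycin: 10 mm is in 8–12 mm → I
Minocycline (20 mm) ≥ 15 mm — Susceptible
Ceftriaxone 15 mm: ≤ 19 mm — resistant
Piperacillin-tazobactam: 18 mm is ≤ 24 mm — R

rifampin, daptomycin, moxifloxacin, ertapenem, ceftriaxone, piperacillin-tazobactam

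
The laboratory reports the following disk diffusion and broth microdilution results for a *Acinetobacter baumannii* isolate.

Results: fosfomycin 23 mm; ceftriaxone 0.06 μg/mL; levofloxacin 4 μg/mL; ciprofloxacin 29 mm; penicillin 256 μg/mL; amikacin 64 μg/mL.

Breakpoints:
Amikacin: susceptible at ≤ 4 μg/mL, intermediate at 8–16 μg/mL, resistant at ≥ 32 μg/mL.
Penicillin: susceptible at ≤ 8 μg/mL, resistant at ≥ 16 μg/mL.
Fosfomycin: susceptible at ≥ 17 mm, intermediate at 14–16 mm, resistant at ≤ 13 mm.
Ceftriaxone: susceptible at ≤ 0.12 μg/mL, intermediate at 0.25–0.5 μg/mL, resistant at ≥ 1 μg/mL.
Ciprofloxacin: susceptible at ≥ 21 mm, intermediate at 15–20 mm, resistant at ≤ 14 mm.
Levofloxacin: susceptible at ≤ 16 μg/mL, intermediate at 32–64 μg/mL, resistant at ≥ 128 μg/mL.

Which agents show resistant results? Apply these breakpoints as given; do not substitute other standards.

penicillin, amikacin

Fosfomycin 23 mm: ≥ 17 mm → S
Ceftriaxone: 0.06 μg/mL is ≤ 0.12 μg/mL ⇒ Susceptible
Levofloxacin (4 μg/mL) ≤ 16 μg/mL → susceptible
Ciprofloxacin (29 mm) ≥ 21 mm → Susceptible
Penicillin: 256 μg/mL is ≥ 16 μg/mL → resistant
Amikacin (64 μg/mL) ≥ 32 μg/mL — resistant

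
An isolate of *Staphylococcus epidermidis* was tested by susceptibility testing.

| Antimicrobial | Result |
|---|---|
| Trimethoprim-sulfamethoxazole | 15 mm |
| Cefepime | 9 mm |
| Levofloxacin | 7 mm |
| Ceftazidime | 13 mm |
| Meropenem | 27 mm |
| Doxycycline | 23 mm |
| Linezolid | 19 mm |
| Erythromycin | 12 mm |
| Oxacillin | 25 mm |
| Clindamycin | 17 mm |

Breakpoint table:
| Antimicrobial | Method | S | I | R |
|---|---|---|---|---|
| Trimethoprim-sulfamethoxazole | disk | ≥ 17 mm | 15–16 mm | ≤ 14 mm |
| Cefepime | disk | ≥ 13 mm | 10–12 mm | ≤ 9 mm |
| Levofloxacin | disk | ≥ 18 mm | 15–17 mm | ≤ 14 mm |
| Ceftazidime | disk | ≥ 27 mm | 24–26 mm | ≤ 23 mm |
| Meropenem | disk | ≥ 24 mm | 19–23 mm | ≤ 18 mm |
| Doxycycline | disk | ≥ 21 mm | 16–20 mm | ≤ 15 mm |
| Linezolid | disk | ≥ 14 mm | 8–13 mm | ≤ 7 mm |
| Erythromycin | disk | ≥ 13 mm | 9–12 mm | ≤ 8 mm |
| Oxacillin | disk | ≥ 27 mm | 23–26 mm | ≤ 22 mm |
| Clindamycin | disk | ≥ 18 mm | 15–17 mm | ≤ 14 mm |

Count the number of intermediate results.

4

Trimethoprim-sulfamethoxazole: 15 mm is in 15–16 mm ⇒ I
Cefepime 9 mm: ≤ 9 mm ⇒ Resistant
Levofloxacin (7 mm) ≤ 14 mm → Resistant
Ceftazidime: 13 mm is ≤ 23 mm — resistant
Meropenem: 27 mm is ≥ 24 mm → susceptible
Doxycycline 23 mm: ≥ 21 mm ⇒ S
Linezolid 19 mm: ≥ 14 mm — Susceptible
Erythromycin: 12 mm is in 9–12 mm — I
Oxacillin (25 mm) in 23–26 mm — intermediate
Clindamycin: 17 mm is in 15–17 mm ⇒ I
Intermediate: 4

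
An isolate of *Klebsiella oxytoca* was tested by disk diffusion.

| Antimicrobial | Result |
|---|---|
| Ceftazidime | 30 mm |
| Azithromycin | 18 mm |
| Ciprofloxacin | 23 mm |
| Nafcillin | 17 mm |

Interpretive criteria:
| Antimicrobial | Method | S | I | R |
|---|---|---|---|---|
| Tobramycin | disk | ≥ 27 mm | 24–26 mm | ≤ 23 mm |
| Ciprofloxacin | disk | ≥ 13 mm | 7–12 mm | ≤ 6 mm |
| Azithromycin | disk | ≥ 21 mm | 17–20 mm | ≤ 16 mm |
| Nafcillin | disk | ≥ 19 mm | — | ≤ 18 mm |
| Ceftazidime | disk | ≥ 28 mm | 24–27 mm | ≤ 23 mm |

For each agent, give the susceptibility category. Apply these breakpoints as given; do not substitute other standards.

S, I, S, R

Ceftazidime (30 mm) ≥ 28 mm — S
Azithromycin: 18 mm is in 17–20 mm ⇒ intermediate
Ciprofloxacin: 23 mm is ≥ 13 mm ⇒ Susceptible
Nafcillin (17 mm) ≤ 18 mm — resistant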